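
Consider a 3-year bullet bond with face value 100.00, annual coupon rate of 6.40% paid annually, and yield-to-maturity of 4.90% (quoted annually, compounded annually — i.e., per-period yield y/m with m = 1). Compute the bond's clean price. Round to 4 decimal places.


Answer: Price = 104.0925

Derivation:
Coupon per period c = face * coupon_rate / m = 6.400000
Periods per year m = 1; per-period yield y/m = 0.049000
Number of cashflows N = 3
Cashflows (t years, CF_t, discount factor 1/(1+y/m)^(m*t), PV):
  t = 1.0000: CF_t = 6.400000, DF = 0.953289, PV = 6.101049
  t = 2.0000: CF_t = 6.400000, DF = 0.908760, PV = 5.816062
  t = 3.0000: CF_t = 106.400000, DF = 0.866310, PV = 92.175428
Price P = sum_t PV_t = 104.092538


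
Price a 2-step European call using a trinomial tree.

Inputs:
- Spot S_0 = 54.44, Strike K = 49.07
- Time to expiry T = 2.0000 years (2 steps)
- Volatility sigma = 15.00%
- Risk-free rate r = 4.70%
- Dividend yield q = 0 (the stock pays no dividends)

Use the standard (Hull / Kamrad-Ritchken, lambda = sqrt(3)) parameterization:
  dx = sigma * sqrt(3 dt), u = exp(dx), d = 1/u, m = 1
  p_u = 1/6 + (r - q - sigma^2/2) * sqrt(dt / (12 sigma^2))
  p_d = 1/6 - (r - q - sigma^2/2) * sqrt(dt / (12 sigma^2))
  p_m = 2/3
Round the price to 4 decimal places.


dt = T/N = 1.000000; dx = sigma*sqrt(3*dt) = 0.259808
u = exp(dx) = 1.296681; d = 1/u = 0.771200
p_u = 0.235468, p_m = 0.666667, p_d = 0.097866
Discount per step: exp(-r*dt) = 0.954087
Stock lattice S(k, j) with j the centered position index:
  k=0: S(0,+0) = 54.4400
  k=1: S(1,-1) = 41.9841; S(1,+0) = 54.4400; S(1,+1) = 70.5913
  k=2: S(2,-2) = 32.3782; S(2,-1) = 41.9841; S(2,+0) = 54.4400; S(2,+1) = 70.5913; S(2,+2) = 91.5344
Terminal payoffs V(N, j) = max(S_T - K, 0):
  V(2,-2) = 0.000000; V(2,-1) = 0.000000; V(2,+0) = 5.370000; V(2,+1) = 21.521292; V(2,+2) = 42.464360
Backward induction: V(k, j) = exp(-r*dt) * [p_u * V(k+1, j+1) + p_m * V(k+1, j) + p_d * V(k+1, j-1)]
  V(1,-1) = exp(-r*dt) * [p_u*5.370000 + p_m*0.000000 + p_d*0.000000] = 1.206406
  V(1,+0) = exp(-r*dt) * [p_u*21.521292 + p_m*5.370000 + p_d*0.000000] = 8.250534
  V(1,+1) = exp(-r*dt) * [p_u*42.464360 + p_m*21.521292 + p_d*5.370000] = 23.730107
  V(0,+0) = exp(-r*dt) * [p_u*23.730107 + p_m*8.250534 + p_d*1.206406] = 10.691592

Answer: Price = V(0,0) = 10.6916


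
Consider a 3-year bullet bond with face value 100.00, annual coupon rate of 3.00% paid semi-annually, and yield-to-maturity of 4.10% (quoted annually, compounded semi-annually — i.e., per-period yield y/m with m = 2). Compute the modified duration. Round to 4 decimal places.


Answer: Modified duration = 2.8312

Derivation:
Coupon per period c = face * coupon_rate / m = 1.500000
Periods per year m = 2; per-period yield y/m = 0.020500
Number of cashflows N = 6
Cashflows (t years, CF_t, discount factor 1/(1+y/m)^(m*t), PV):
  t = 0.5000: CF_t = 1.500000, DF = 0.979912, PV = 1.469868
  t = 1.0000: CF_t = 1.500000, DF = 0.960227, PV = 1.440341
  t = 1.5000: CF_t = 1.500000, DF = 0.940938, PV = 1.411407
  t = 2.0000: CF_t = 1.500000, DF = 0.922036, PV = 1.383054
  t = 2.5000: CF_t = 1.500000, DF = 0.903514, PV = 1.355271
  t = 3.0000: CF_t = 101.500000, DF = 0.885364, PV = 89.864464
Price P = sum_t PV_t = 96.924405
First compute Macaulay numerator sum_t t * PV_t:
  t * PV_t at t = 0.5000: 0.734934
  t * PV_t at t = 1.0000: 1.440341
  t * PV_t at t = 1.5000: 2.117110
  t * PV_t at t = 2.0000: 2.766109
  t * PV_t at t = 2.5000: 3.388178
  t * PV_t at t = 3.0000: 269.593392
Macaulay duration D = 280.040063 / 96.924405 = 2.889263
Modified duration = D / (1 + y/m) = 2.889263 / (1 + 0.020500) = 2.831223


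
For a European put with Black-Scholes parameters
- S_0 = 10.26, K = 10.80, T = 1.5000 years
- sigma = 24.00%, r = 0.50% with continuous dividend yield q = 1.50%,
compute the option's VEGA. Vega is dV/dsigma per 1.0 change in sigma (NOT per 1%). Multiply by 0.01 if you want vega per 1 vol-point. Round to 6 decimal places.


Answer: Vega = 4.886423

Derivation:
d1 = -0.0785649830; d2 = -0.3725037521
phi(d1) = 0.3977129514; exp(-qT) = 0.9777512372; exp(-rT) = 0.9925280548
Vega = S * exp(-qT) * phi(d1) * sqrt(T) = 10.2600 * 0.9777512372 * 0.3977129514 * 1.2247448714 = 4.886423


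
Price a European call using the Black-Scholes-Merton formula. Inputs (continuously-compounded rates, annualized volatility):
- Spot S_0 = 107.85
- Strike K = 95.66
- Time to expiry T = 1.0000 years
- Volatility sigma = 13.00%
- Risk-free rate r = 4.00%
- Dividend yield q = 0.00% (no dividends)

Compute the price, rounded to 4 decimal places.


Answer: Price = 16.6220

Derivation:
d1 = (ln(S/K) + (r - q + 0.5*sigma^2) * T) / (sigma * sqrt(T)) = 1.29531642
d2 = d1 - sigma * sqrt(T) = 1.16531642
exp(-rT) = 0.96078944; exp(-qT) = 1.00000000
C = S_0 * exp(-qT) * N(d1) - K * exp(-rT) * N(d2)
N(d1) = 0.90239445; N(d2) = 0.87805453
C = 107.8500 * 1.00000000 * 0.90239445 - 95.6600 * 0.96078944 * 0.87805453 = 16.6220


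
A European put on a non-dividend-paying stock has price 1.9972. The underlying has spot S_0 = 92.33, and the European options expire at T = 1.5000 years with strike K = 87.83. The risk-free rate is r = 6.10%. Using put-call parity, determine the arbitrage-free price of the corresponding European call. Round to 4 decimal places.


Answer: Call price = 14.1769

Derivation:
Put-call parity: C - P = S_0 * exp(-qT) - K * exp(-rT).
S_0 * exp(-qT) = 92.3300 * 1.00000000 = 92.33000000
K * exp(-rT) = 87.8300 * 0.91256132 = 80.15026040
C = P + S*exp(-qT) - K*exp(-rT)
C = 1.9972 + 92.33000000 - 80.15026040 = 14.1769


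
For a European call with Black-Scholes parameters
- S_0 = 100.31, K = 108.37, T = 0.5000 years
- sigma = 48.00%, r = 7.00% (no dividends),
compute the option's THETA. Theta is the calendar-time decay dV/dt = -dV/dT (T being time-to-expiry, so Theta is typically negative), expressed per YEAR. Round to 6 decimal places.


d1 = 0.0451195791; d2 = -0.2942916759
phi(d1) = 0.3985364084; exp(-qT) = 1.0000000000; exp(-rT) = 0.9656054163
Theta = -S*exp(-qT)*phi(d1)*sigma/(2*sqrt(T)) - r*K*exp(-rT)*N(d2) + q*S*exp(-qT)*N(d1)
N(d1) = 0.5179940023; N(d2) = 0.3842675164; sqrt(T) = 0.7071067812
Term 1 = -100.3100 * 1.0000000000 * 0.3985364084 * 0.4800 / (2 * 0.7071067812) = -13.5687072525
Term 2 = -0.0700 * 108.3700 * 0.9656054163 * 0.3842675164 = -2.8147542269
Term 3 = 0 (no dividend yield, q = 0)
Theta = -13.5687072525 + (-2.8147542269) + (0.0000000000) = -16.383461

Answer: Theta = -16.383461


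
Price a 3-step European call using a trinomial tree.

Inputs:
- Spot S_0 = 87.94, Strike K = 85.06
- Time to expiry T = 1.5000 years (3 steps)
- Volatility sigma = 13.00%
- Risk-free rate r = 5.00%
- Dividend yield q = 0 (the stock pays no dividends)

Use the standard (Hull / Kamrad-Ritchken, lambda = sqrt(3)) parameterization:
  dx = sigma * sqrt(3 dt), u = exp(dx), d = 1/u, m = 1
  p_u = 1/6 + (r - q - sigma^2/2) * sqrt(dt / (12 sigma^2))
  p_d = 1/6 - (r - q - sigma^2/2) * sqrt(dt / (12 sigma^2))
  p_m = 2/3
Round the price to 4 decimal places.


Answer: Price = V(0,0) = 10.7318

Derivation:
dt = T/N = 0.500000; dx = sigma*sqrt(3*dt) = 0.159217
u = exp(dx) = 1.172592; d = 1/u = 0.852811
p_u = 0.231908, p_m = 0.666667, p_d = 0.101425
Discount per step: exp(-r*dt) = 0.975310
Stock lattice S(k, j) with j the centered position index:
  k=0: S(0,+0) = 87.9400
  k=1: S(1,-1) = 74.9962; S(1,+0) = 87.9400; S(1,+1) = 103.1178
  k=2: S(2,-2) = 63.9576; S(2,-1) = 74.9962; S(2,+0) = 87.9400; S(2,+1) = 103.1178; S(2,+2) = 120.9151
  k=3: S(3,-3) = 54.5438; S(3,-2) = 63.9576; S(3,-1) = 74.9962; S(3,+0) = 87.9400; S(3,+1) = 103.1178; S(3,+2) = 120.9151; S(3,+3) = 141.7841
Terminal payoffs V(N, j) = max(S_T - K, 0):
  V(3,-3) = 0.000000; V(3,-2) = 0.000000; V(3,-1) = 0.000000; V(3,+0) = 2.880000; V(3,+1) = 18.057756; V(3,+2) = 35.855074; V(3,+3) = 56.724070
Backward induction: V(k, j) = exp(-r*dt) * [p_u * V(k+1, j+1) + p_m * V(k+1, j) + p_d * V(k+1, j-1)]
  V(2,-2) = exp(-r*dt) * [p_u*0.000000 + p_m*0.000000 + p_d*0.000000] = 0.000000
  V(2,-1) = exp(-r*dt) * [p_u*2.880000 + p_m*0.000000 + p_d*0.000000] = 0.651404
  V(2,+0) = exp(-r*dt) * [p_u*18.057756 + p_m*2.880000 + p_d*0.000000] = 5.956935
  V(2,+1) = exp(-r*dt) * [p_u*35.855074 + p_m*18.057756 + p_d*2.880000] = 20.135940
  V(2,+2) = exp(-r*dt) * [p_u*56.724070 + p_m*35.855074 + p_d*18.057756] = 37.929468
  V(1,-1) = exp(-r*dt) * [p_u*5.956935 + p_m*0.651404 + p_d*0.000000] = 1.770899
  V(1,+0) = exp(-r*dt) * [p_u*20.135940 + p_m*5.956935 + p_d*0.651404] = 8.492065
  V(1,+1) = exp(-r*dt) * [p_u*37.929468 + p_m*20.135940 + p_d*5.956935] = 22.260754
  V(0,+0) = exp(-r*dt) * [p_u*22.260754 + p_m*8.492065 + p_d*1.770899] = 10.731759


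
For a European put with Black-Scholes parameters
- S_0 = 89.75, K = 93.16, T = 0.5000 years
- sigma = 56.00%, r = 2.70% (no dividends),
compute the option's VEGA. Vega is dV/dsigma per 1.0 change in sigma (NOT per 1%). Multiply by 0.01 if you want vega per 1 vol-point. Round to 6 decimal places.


d1 = 0.1379100214; d2 = -0.2580697760
phi(d1) = 0.3951664857; exp(-qT) = 1.0000000000; exp(-rT) = 0.9865907163
Vega = S * exp(-qT) * phi(d1) * sqrt(T) = 89.7500 * 1.0000000000 * 0.3951664857 * 0.7071067812 = 25.078385

Answer: Vega = 25.078385


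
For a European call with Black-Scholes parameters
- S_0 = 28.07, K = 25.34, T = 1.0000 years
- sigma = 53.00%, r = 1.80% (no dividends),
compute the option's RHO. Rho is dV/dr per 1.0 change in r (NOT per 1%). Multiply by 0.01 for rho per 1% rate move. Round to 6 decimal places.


d1 = 0.4920136141; d2 = -0.0379863859
phi(d1) = 0.3534627297; exp(-qT) = 1.0000000000; exp(-rT) = 0.9821610324
N(d2) = 0.4848492683
Rho = K*T*exp(-rT)*N(d2) = 25.3400 * 1.0000 * 0.9821610324 * 0.4848492683 = 12.066909

Answer: Rho = 12.066909


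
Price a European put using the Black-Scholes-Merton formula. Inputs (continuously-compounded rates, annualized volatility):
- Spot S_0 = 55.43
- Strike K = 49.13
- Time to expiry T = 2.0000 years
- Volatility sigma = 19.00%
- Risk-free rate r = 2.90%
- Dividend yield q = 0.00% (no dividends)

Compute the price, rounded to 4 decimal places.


d1 = (ln(S/K) + (r - q + 0.5*sigma^2) * T) / (sigma * sqrt(T)) = 0.79922090
d2 = d1 - sigma * sqrt(T) = 0.53052032
exp(-rT) = 0.94364995; exp(-qT) = 1.00000000
P = K * exp(-rT) * N(-d2) - S_0 * exp(-qT) * N(-d1)
N(-d1) = 0.21208117; N(-d2) = 0.29787561
P = 49.1300 * 0.94364995 * 0.29787561 - 55.4300 * 1.00000000 * 0.21208117 = 2.0543

Answer: Price = 2.0543


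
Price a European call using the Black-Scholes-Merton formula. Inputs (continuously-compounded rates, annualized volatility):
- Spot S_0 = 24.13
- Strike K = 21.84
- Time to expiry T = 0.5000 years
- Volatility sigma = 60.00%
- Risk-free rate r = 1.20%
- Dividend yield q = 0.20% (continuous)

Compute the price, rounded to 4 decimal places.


d1 = (ln(S/K) + (r - q + 0.5*sigma^2) * T) / (sigma * sqrt(T)) = 0.45894230
d2 = d1 - sigma * sqrt(T) = 0.03467823
exp(-rT) = 0.99401796; exp(-qT) = 0.99900050
C = S_0 * exp(-qT) * N(d1) - K * exp(-rT) * N(d2)
N(d1) = 0.67686220; N(d2) = 0.51383184
C = 24.1300 * 0.99900050 * 0.67686220 - 21.8400 * 0.99401796 * 0.51383184 = 5.1614

Answer: Price = 5.1614


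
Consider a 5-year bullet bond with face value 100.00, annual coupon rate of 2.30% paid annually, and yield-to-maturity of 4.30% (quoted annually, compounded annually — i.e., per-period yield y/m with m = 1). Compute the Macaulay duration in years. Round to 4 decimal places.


Answer: Macaulay duration = 4.7679 years

Derivation:
Coupon per period c = face * coupon_rate / m = 2.300000
Periods per year m = 1; per-period yield y/m = 0.043000
Number of cashflows N = 5
Cashflows (t years, CF_t, discount factor 1/(1+y/m)^(m*t), PV):
  t = 1.0000: CF_t = 2.300000, DF = 0.958773, PV = 2.205177
  t = 2.0000: CF_t = 2.300000, DF = 0.919245, PV = 2.114264
  t = 3.0000: CF_t = 2.300000, DF = 0.881347, PV = 2.027099
  t = 4.0000: CF_t = 2.300000, DF = 0.845012, PV = 1.943527
  t = 5.0000: CF_t = 102.300000, DF = 0.810174, PV = 82.880830
Price P = sum_t PV_t = 91.170897
Macaulay numerator sum_t t * PV_t:
  t * PV_t at t = 1.0000: 2.205177
  t * PV_t at t = 2.0000: 4.228528
  t * PV_t at t = 3.0000: 6.081296
  t * PV_t at t = 4.0000: 7.774108
  t * PV_t at t = 5.0000: 414.404150
Macaulay duration D = (sum_t t * PV_t) / P = 434.693260 / 91.170897 = 4.767895


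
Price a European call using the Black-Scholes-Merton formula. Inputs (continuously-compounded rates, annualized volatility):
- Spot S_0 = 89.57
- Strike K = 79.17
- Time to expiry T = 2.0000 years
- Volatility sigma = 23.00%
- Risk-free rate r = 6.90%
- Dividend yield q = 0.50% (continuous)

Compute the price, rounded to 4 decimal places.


d1 = (ln(S/K) + (r - q + 0.5*sigma^2) * T) / (sigma * sqrt(T)) = 0.93560374
d2 = d1 - sigma * sqrt(T) = 0.61033462
exp(-rT) = 0.87109869; exp(-qT) = 0.99004983
C = S_0 * exp(-qT) * N(d1) - K * exp(-rT) * N(d2)
N(d1) = 0.82526137; N(d2) = 0.72917991
C = 89.5700 * 0.99004983 * 0.82526137 - 79.1700 * 0.87109869 * 0.72917991 = 22.8954

Answer: Price = 22.8954


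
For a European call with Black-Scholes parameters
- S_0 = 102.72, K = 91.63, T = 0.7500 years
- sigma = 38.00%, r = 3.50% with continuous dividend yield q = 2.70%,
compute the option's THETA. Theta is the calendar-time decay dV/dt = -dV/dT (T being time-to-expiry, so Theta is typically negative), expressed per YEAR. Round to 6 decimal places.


d1 = 0.5299410332; d2 = 0.2008513798
phi(d1) = 0.3466785551; exp(-qT) = 0.9799536543; exp(-rT) = 0.9740915363
Theta = -S*exp(-qT)*phi(d1)*sigma/(2*sqrt(T)) - r*K*exp(-rT)*N(d2) + q*S*exp(-qT)*N(d1)
N(d1) = 0.7019235924; N(d2) = 0.5795926069; sqrt(T) = 0.8660254038
Term 1 = -102.7200 * 0.9799536543 * 0.3466785551 * 0.3800 / (2 * 0.8660254038) = -7.6561510748
Term 2 = -0.0350 * 91.6300 * 0.9740915363 * 0.5795926069 = -1.8106242718
Term 3 = 0.0270 * 102.7200 * 0.9799536543 * 0.7019235924 = 1.9077178856
Theta = -7.6561510748 + (-1.8106242718) + (1.9077178856) = -7.559057

Answer: Theta = -7.559057


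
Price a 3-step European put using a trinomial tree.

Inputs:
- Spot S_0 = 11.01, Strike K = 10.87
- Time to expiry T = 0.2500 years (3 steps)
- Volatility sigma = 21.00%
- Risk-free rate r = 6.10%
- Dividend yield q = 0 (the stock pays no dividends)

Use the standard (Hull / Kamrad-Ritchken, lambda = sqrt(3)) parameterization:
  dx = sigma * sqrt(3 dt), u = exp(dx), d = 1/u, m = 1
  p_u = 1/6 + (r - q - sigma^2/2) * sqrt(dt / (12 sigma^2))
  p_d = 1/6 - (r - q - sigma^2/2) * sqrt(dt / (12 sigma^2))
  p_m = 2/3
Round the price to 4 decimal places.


Answer: Price = V(0,0) = 0.2992

Derivation:
dt = T/N = 0.083333; dx = sigma*sqrt(3*dt) = 0.105000
u = exp(dx) = 1.110711; d = 1/u = 0.900325
p_u = 0.182123, p_m = 0.666667, p_d = 0.151210
Discount per step: exp(-r*dt) = 0.994930
Stock lattice S(k, j) with j the centered position index:
  k=0: S(0,+0) = 11.0100
  k=1: S(1,-1) = 9.9126; S(1,+0) = 11.0100; S(1,+1) = 12.2289
  k=2: S(2,-2) = 8.9245; S(2,-1) = 9.9126; S(2,+0) = 11.0100; S(2,+1) = 12.2289; S(2,+2) = 13.5828
  k=3: S(3,-3) = 8.0350; S(3,-2) = 8.9245; S(3,-1) = 9.9126; S(3,+0) = 11.0100; S(3,+1) = 12.2289; S(3,+2) = 13.5828; S(3,+3) = 15.0866
Terminal payoffs V(N, j) = max(K - S_T, 0):
  V(3,-3) = 2.835024; V(3,-2) = 1.945467; V(3,-1) = 0.957427; V(3,+0) = 0.000000; V(3,+1) = 0.000000; V(3,+2) = 0.000000; V(3,+3) = 0.000000
Backward induction: V(k, j) = exp(-r*dt) * [p_u * V(k+1, j+1) + p_m * V(k+1, j) + p_d * V(k+1, j-1)]
  V(2,-2) = exp(-r*dt) * [p_u*0.957427 + p_m*1.945467 + p_d*2.835024] = 1.890399
  V(2,-1) = exp(-r*dt) * [p_u*0.000000 + p_m*0.957427 + p_d*1.945467] = 0.927731
  V(2,+0) = exp(-r*dt) * [p_u*0.000000 + p_m*0.000000 + p_d*0.957427] = 0.144039
  V(2,+1) = exp(-r*dt) * [p_u*0.000000 + p_m*0.000000 + p_d*0.000000] = 0.000000
  V(2,+2) = exp(-r*dt) * [p_u*0.000000 + p_m*0.000000 + p_d*0.000000] = 0.000000
  V(1,-1) = exp(-r*dt) * [p_u*0.144039 + p_m*0.927731 + p_d*1.890399] = 0.925850
  V(1,+0) = exp(-r*dt) * [p_u*0.000000 + p_m*0.144039 + p_d*0.927731] = 0.235110
  V(1,+1) = exp(-r*dt) * [p_u*0.000000 + p_m*0.000000 + p_d*0.144039] = 0.021670
  V(0,+0) = exp(-r*dt) * [p_u*0.021670 + p_m*0.235110 + p_d*0.925850] = 0.299160


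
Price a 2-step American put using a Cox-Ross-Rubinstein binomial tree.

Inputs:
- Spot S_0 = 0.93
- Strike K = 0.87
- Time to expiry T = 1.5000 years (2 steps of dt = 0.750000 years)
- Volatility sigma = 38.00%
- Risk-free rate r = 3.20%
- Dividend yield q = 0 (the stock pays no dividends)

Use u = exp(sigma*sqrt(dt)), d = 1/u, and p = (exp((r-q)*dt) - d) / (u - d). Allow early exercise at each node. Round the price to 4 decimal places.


Answer: Price = V(0,0) = 0.1101

Derivation:
dt = T/N = 0.750000
u = exp(sigma*sqrt(dt)) = 1.389702; d = 1/u = 0.719579
p = (exp((r-q)*dt) - d) / (u - d) = 0.454710
Discount per step: exp(-r*dt) = 0.976286
Stock lattice S(k, i) with i counting down-moves:
  k=0: S(0,0) = 0.9300
  k=1: S(1,0) = 1.2924; S(1,1) = 0.6692
  k=2: S(2,0) = 1.7961; S(2,1) = 0.9300; S(2,2) = 0.4815
Terminal payoffs V(N, i) = max(K - S_T, 0):
  V(2,0) = 0.000000; V(2,1) = 0.000000; V(2,2) = 0.388452
Backward induction: V(k, i) = exp(-r*dt) * [p * V(k+1, i) + (1-p) * V(k+1, i+1)]; then take max(V_cont, immediate exercise) for American.
  V(1,0) = exp(-r*dt) * [p*0.000000 + (1-p)*0.000000] = 0.000000; exercise = 0.000000; V(1,0) = max -> 0.000000
  V(1,1) = exp(-r*dt) * [p*0.000000 + (1-p)*0.388452] = 0.206796; exercise = 0.200792; V(1,1) = max -> 0.206796
  V(0,0) = exp(-r*dt) * [p*0.000000 + (1-p)*0.206796] = 0.110090; exercise = 0.000000; V(0,0) = max -> 0.110090


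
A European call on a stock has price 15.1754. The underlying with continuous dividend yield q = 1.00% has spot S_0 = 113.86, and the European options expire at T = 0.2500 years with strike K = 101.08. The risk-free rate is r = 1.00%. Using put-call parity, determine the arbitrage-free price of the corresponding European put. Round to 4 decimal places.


Answer: Put price = 2.4273

Derivation:
Put-call parity: C - P = S_0 * exp(-qT) - K * exp(-rT).
S_0 * exp(-qT) = 113.8600 * 0.99750312 = 113.57570552
K * exp(-rT) = 101.0800 * 0.99750312 = 100.82761561
P = C - S*exp(-qT) + K*exp(-rT)
P = 15.1754 - 113.57570552 + 100.82761561 = 2.4273


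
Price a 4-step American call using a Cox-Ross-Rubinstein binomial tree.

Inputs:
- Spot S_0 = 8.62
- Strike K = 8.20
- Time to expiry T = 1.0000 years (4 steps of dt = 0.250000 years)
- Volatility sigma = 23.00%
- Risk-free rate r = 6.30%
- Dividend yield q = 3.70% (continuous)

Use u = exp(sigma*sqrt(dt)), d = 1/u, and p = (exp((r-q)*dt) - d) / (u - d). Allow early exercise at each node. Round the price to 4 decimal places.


dt = T/N = 0.250000
u = exp(sigma*sqrt(dt)) = 1.121873; d = 1/u = 0.891366
p = (exp((r-q)*dt) - d) / (u - d) = 0.499572
Discount per step: exp(-r*dt) = 0.984373
Stock lattice S(k, i) with i counting down-moves:
  k=0: S(0,0) = 8.6200
  k=1: S(1,0) = 9.6705; S(1,1) = 7.6836
  k=2: S(2,0) = 10.8491; S(2,1) = 8.6200; S(2,2) = 6.8489
  k=3: S(3,0) = 12.1714; S(3,1) = 9.6705; S(3,2) = 7.6836; S(3,3) = 6.1049
  k=4: S(4,0) = 13.6547; S(4,1) = 10.8491; S(4,2) = 8.6200; S(4,3) = 6.8489; S(4,4) = 5.4417
Terminal payoffs V(N, i) = max(S_T - K, 0):
  V(4,0) = 5.454718; V(4,1) = 2.649132; V(4,2) = 0.420000; V(4,3) = 0.000000; V(4,4) = 0.000000
Backward induction: V(k, i) = exp(-r*dt) * [p * V(k+1, i) + (1-p) * V(k+1, i+1)]; then take max(V_cont, immediate exercise) for American.
  V(3,0) = exp(-r*dt) * [p*5.454718 + (1-p)*2.649132] = 3.987425; exercise = 3.971353; V(3,0) = max -> 3.987425
  V(3,1) = exp(-r*dt) * [p*2.649132 + (1-p)*0.420000] = 1.509647; exercise = 1.470549; V(3,1) = max -> 1.509647
  V(3,2) = exp(-r*dt) * [p*0.420000 + (1-p)*0.000000] = 0.206542; exercise = 0.000000; V(3,2) = max -> 0.206542
  V(3,3) = exp(-r*dt) * [p*0.000000 + (1-p)*0.000000] = 0.000000; exercise = 0.000000; V(3,3) = max -> 0.000000
  V(2,0) = exp(-r*dt) * [p*3.987425 + (1-p)*1.509647] = 2.704542; exercise = 2.649132; V(2,0) = max -> 2.704542
  V(2,1) = exp(-r*dt) * [p*1.509647 + (1-p)*0.206542] = 0.844136; exercise = 0.420000; V(2,1) = max -> 0.844136
  V(2,2) = exp(-r*dt) * [p*0.206542 + (1-p)*0.000000] = 0.101570; exercise = 0.000000; V(2,2) = max -> 0.101570
  V(1,0) = exp(-r*dt) * [p*2.704542 + (1-p)*0.844136] = 1.745829; exercise = 1.470549; V(1,0) = max -> 1.745829
  V(1,1) = exp(-r*dt) * [p*0.844136 + (1-p)*0.101570] = 0.465151; exercise = 0.000000; V(1,1) = max -> 0.465151
  V(0,0) = exp(-r*dt) * [p*1.745829 + (1-p)*0.465151] = 1.087676; exercise = 0.420000; V(0,0) = max -> 1.087676

Answer: Price = V(0,0) = 1.0877


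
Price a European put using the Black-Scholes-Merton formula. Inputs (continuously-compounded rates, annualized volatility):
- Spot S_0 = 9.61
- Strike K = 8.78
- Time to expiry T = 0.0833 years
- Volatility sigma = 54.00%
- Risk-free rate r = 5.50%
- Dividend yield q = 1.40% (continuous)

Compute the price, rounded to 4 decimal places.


d1 = (ln(S/K) + (r - q + 0.5*sigma^2) * T) / (sigma * sqrt(T)) = 0.67940937
d2 = d1 - sigma * sqrt(T) = 0.52355598
exp(-rT) = 0.99542898; exp(-qT) = 0.99883448
P = K * exp(-rT) * N(-d2) - S_0 * exp(-qT) * N(-d1)
N(-d1) = 0.24843926; N(-d2) = 0.30029370
P = 8.7800 * 0.99542898 * 0.30029370 - 9.6100 * 0.99883448 * 0.24843926 = 0.2398

Answer: Price = 0.2398


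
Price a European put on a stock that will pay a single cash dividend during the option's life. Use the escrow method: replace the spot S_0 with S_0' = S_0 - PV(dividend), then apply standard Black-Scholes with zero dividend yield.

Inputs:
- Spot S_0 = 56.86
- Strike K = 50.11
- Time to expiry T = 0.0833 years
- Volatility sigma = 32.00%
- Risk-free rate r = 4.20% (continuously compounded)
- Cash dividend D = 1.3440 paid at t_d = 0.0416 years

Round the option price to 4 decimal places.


Answer: Price = 0.3032

Derivation:
PV(D) = D * exp(-r * t_d) = 1.3440 * 0.99825433 = 1.34165381
S_0' = S_0 - PV(D) = 56.8600 - 1.34165381 = 55.51834619
d1 = (ln(S_0'/K) + (r + sigma^2/2)*T) / (sigma*sqrt(T)) = 1.19380040
d2 = d1 - sigma*sqrt(T) = 1.10144283
exp(-rT) = 0.99650751
N(-d1) = 0.11627803; N(-d2) = 0.13535199
P = K * exp(-rT) * N(-d2) - S_0' * N(-d1) = 50.1100 * 0.99650751 * 0.13535199 - 55.51834619 * 0.11627803 = 0.3032


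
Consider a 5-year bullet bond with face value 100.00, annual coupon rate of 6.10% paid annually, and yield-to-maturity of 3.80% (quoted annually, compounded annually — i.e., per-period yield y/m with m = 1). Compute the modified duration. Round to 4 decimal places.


Coupon per period c = face * coupon_rate / m = 6.100000
Periods per year m = 1; per-period yield y/m = 0.038000
Number of cashflows N = 5
Cashflows (t years, CF_t, discount factor 1/(1+y/m)^(m*t), PV):
  t = 1.0000: CF_t = 6.100000, DF = 0.963391, PV = 5.876686
  t = 2.0000: CF_t = 6.100000, DF = 0.928122, PV = 5.661547
  t = 3.0000: CF_t = 6.100000, DF = 0.894145, PV = 5.454284
  t = 4.0000: CF_t = 6.100000, DF = 0.861411, PV = 5.254609
  t = 5.0000: CF_t = 106.100000, DF = 0.829876, PV = 88.049849
Price P = sum_t PV_t = 110.296976
First compute Macaulay numerator sum_t t * PV_t:
  t * PV_t at t = 1.0000: 5.876686
  t * PV_t at t = 2.0000: 11.323094
  t * PV_t at t = 3.0000: 16.362853
  t * PV_t at t = 4.0000: 21.018437
  t * PV_t at t = 5.0000: 440.249246
Macaulay duration D = 494.830316 / 110.296976 = 4.486345
Modified duration = D / (1 + y/m) = 4.486345 / (1 + 0.038000) = 4.322105

Answer: Modified duration = 4.3221


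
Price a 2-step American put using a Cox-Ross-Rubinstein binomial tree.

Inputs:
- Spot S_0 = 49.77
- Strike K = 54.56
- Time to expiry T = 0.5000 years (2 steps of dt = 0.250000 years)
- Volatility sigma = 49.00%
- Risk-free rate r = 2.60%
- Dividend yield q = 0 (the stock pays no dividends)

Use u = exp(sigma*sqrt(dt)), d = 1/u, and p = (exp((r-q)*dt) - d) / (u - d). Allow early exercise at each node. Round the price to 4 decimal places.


dt = T/N = 0.250000
u = exp(sigma*sqrt(dt)) = 1.277621; d = 1/u = 0.782705
p = (exp((r-q)*dt) - d) / (u - d) = 0.452231
Discount per step: exp(-r*dt) = 0.993521
Stock lattice S(k, i) with i counting down-moves:
  k=0: S(0,0) = 49.7700
  k=1: S(1,0) = 63.5872; S(1,1) = 38.9552
  k=2: S(2,0) = 81.2404; S(2,1) = 49.7700; S(2,2) = 30.4904
Terminal payoffs V(N, i) = max(K - S_T, 0):
  V(2,0) = 0.000000; V(2,1) = 4.790000; V(2,2) = 24.069584
Backward induction: V(k, i) = exp(-r*dt) * [p * V(k+1, i) + (1-p) * V(k+1, i+1)]; then take max(V_cont, immediate exercise) for American.
  V(1,0) = exp(-r*dt) * [p*0.000000 + (1-p)*4.790000] = 2.606815; exercise = 0.000000; V(1,0) = max -> 2.606815
  V(1,1) = exp(-r*dt) * [p*4.790000 + (1-p)*24.069584] = 15.251305; exercise = 15.604795; V(1,1) = max -> 15.604795
  V(0,0) = exp(-r*dt) * [p*2.606815 + (1-p)*15.604795] = 9.663689; exercise = 4.790000; V(0,0) = max -> 9.663689

Answer: Price = V(0,0) = 9.6637


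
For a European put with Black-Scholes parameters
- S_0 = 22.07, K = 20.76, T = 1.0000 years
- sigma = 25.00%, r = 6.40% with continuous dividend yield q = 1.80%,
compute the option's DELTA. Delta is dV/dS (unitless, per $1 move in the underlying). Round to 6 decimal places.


d1 = 0.5537646479; d2 = 0.3037646479
phi(d1) = 0.3422320799; exp(-qT) = 0.9821610324; exp(-rT) = 0.9380049995
N(-d1) = 0.2898699627
Delta = -exp(-qT) * N(-d1) = -0.9821610324 * 0.2898699627 = -0.284699

Answer: Delta = -0.284699


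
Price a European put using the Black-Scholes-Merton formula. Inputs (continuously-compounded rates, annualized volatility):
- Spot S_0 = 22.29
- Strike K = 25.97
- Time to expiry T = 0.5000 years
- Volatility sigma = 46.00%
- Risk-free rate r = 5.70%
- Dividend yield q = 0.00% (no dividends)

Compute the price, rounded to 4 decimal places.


d1 = (ln(S/K) + (r - q + 0.5*sigma^2) * T) / (sigma * sqrt(T)) = -0.21952246
d2 = d1 - sigma * sqrt(T) = -0.54479158
exp(-rT) = 0.97190229; exp(-qT) = 1.00000000
P = K * exp(-rT) * N(-d2) - S_0 * exp(-qT) * N(-d1)
N(-d1) = 0.58687846; N(-d2) = 0.70705157
P = 25.9700 * 0.97190229 * 0.70705157 - 22.2900 * 1.00000000 * 0.58687846 = 4.7647

Answer: Price = 4.7647


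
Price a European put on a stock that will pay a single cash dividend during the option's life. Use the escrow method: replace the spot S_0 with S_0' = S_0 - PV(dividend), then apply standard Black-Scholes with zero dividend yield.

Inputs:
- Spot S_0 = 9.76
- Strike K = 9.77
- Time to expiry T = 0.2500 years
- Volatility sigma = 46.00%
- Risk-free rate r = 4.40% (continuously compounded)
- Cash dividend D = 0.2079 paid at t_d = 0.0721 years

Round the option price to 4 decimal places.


PV(D) = D * exp(-r * t_d) = 0.2079 * 0.99683263 = 0.20724150
S_0' = S_0 - PV(D) = 9.7600 - 0.20724150 = 9.55275850
d1 = (ln(S_0'/K) + (r + sigma^2/2)*T) / (sigma*sqrt(T)) = 0.06505867
d2 = d1 - sigma*sqrt(T) = -0.16494133
exp(-rT) = 0.98906028
N(-d1) = 0.47406364; N(-d2) = 0.56550492
P = K * exp(-rT) * N(-d2) - S_0' * N(-d1) = 9.7700 * 0.98906028 * 0.56550492 - 9.55275850 * 0.47406364 = 0.9359

Answer: Price = 0.9359


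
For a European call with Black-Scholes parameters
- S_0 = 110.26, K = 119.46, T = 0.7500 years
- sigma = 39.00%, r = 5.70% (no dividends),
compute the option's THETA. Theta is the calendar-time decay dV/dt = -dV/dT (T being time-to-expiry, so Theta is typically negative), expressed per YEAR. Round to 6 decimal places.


d1 = 0.0581706328; d2 = -0.2795792746
phi(d1) = 0.3982678761; exp(-qT) = 1.0000000000; exp(-rT) = 0.9581508979
Theta = -S*exp(-qT)*phi(d1)*sigma/(2*sqrt(T)) - r*K*exp(-rT)*N(d2) + q*S*exp(-qT)*N(d1)
N(d1) = 0.5231936436; N(d2) = 0.3899001548; sqrt(T) = 0.8660254038
Term 1 = -110.2600 * 1.0000000000 * 0.3982678761 * 0.3900 / (2 * 0.8660254038) = -9.8877447314
Term 2 = -0.0570 * 119.4600 * 0.9581508979 * 0.3899001548 = -2.5438100842
Term 3 = 0 (no dividend yield, q = 0)
Theta = -9.8877447314 + (-2.5438100842) + (0.0000000000) = -12.431555

Answer: Theta = -12.431555


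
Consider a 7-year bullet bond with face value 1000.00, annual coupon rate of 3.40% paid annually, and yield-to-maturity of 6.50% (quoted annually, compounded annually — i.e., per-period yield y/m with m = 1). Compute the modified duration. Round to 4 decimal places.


Answer: Modified duration = 5.8869

Derivation:
Coupon per period c = face * coupon_rate / m = 34.000000
Periods per year m = 1; per-period yield y/m = 0.065000
Number of cashflows N = 7
Cashflows (t years, CF_t, discount factor 1/(1+y/m)^(m*t), PV):
  t = 1.0000: CF_t = 34.000000, DF = 0.938967, PV = 31.924883
  t = 2.0000: CF_t = 34.000000, DF = 0.881659, PV = 29.976416
  t = 3.0000: CF_t = 34.000000, DF = 0.827849, PV = 28.146869
  t = 4.0000: CF_t = 34.000000, DF = 0.777323, PV = 26.428985
  t = 5.0000: CF_t = 34.000000, DF = 0.729881, PV = 24.815948
  t = 6.0000: CF_t = 34.000000, DF = 0.685334, PV = 23.301360
  t = 7.0000: CF_t = 1034.000000, DF = 0.643506, PV = 665.385426
Price P = sum_t PV_t = 829.979887
First compute Macaulay numerator sum_t t * PV_t:
  t * PV_t at t = 1.0000: 31.924883
  t * PV_t at t = 2.0000: 59.952831
  t * PV_t at t = 3.0000: 84.440607
  t * PV_t at t = 4.0000: 105.715940
  t * PV_t at t = 5.0000: 124.079742
  t * PV_t at t = 6.0000: 139.808160
  t * PV_t at t = 7.0000: 4657.697983
Macaulay duration D = 5203.620147 / 829.979887 = 6.269574
Modified duration = D / (1 + y/m) = 6.269574 / (1 + 0.065000) = 5.886924


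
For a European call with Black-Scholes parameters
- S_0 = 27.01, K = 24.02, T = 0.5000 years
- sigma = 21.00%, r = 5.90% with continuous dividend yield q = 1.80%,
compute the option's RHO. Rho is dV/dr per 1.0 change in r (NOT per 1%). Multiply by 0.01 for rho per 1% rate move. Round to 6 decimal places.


Answer: Rho = 9.368531

Derivation:
d1 = 1.0023767347; d2 = 0.8538843107
phi(d1) = 0.2413956254; exp(-qT) = 0.9910403788; exp(-rT) = 0.9709308776
N(d2) = 0.8034154533
Rho = K*T*exp(-rT)*N(d2) = 24.0200 * 0.5000 * 0.9709308776 * 0.8034154533 = 9.368531


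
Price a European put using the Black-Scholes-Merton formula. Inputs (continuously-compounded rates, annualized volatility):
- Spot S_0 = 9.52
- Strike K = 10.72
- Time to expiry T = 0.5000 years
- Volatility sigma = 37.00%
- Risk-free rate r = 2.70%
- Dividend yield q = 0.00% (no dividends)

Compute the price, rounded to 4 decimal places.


Answer: Price = 1.6568

Derivation:
d1 = (ln(S/K) + (r - q + 0.5*sigma^2) * T) / (sigma * sqrt(T)) = -0.27134289
d2 = d1 - sigma * sqrt(T) = -0.53297240
exp(-rT) = 0.98659072; exp(-qT) = 1.00000000
P = K * exp(-rT) * N(-d2) - S_0 * exp(-qT) * N(-d1)
N(-d1) = 0.60693634; N(-d2) = 0.70297366
P = 10.7200 * 0.98659072 * 0.70297366 - 9.5200 * 1.00000000 * 0.60693634 = 1.6568


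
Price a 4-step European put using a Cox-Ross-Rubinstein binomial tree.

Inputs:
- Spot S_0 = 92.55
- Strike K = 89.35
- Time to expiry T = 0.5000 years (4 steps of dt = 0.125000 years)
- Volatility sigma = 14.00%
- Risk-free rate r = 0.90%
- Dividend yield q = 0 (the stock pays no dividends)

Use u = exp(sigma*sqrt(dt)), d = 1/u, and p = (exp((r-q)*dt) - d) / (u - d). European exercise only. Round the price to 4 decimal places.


Answer: Price = V(0,0) = 2.2221

Derivation:
dt = T/N = 0.125000
u = exp(sigma*sqrt(dt)) = 1.050743; d = 1/u = 0.951708
p = (exp((r-q)*dt) - d) / (u - d) = 0.498994
Discount per step: exp(-r*dt) = 0.998876
Stock lattice S(k, i) with i counting down-moves:
  k=0: S(0,0) = 92.5500
  k=1: S(1,0) = 97.2463; S(1,1) = 88.0805
  k=2: S(2,0) = 102.1808; S(2,1) = 92.5500; S(2,2) = 83.8269
  k=3: S(3,0) = 107.3658; S(3,1) = 97.2463; S(3,2) = 88.0805; S(3,3) = 79.7787
  k=4: S(4,0) = 112.8138; S(4,1) = 102.1808; S(4,2) = 92.5500; S(4,3) = 83.8269; S(4,4) = 75.9260
Terminal payoffs V(N, i) = max(K - S_T, 0):
  V(4,0) = 0.000000; V(4,1) = 0.000000; V(4,2) = 0.000000; V(4,3) = 5.523089; V(4,4) = 13.424003
Backward induction: V(k, i) = exp(-r*dt) * [p * V(k+1, i) + (1-p) * V(k+1, i+1)].
  V(3,0) = exp(-r*dt) * [p*0.000000 + (1-p)*0.000000] = 0.000000
  V(3,1) = exp(-r*dt) * [p*0.000000 + (1-p)*0.000000] = 0.000000
  V(3,2) = exp(-r*dt) * [p*0.000000 + (1-p)*5.523089] = 2.763989
  V(3,3) = exp(-r*dt) * [p*5.523089 + (1-p)*13.424003] = 9.470833
  V(2,0) = exp(-r*dt) * [p*0.000000 + (1-p)*0.000000] = 0.000000
  V(2,1) = exp(-r*dt) * [p*0.000000 + (1-p)*2.763989] = 1.383218
  V(2,2) = exp(-r*dt) * [p*2.763989 + (1-p)*9.470833] = 6.117271
  V(1,0) = exp(-r*dt) * [p*0.000000 + (1-p)*1.383218] = 0.692221
  V(1,1) = exp(-r*dt) * [p*1.383218 + (1-p)*6.117271] = 3.750784
  V(0,0) = exp(-r*dt) * [p*0.692221 + (1-p)*3.750784] = 2.222078


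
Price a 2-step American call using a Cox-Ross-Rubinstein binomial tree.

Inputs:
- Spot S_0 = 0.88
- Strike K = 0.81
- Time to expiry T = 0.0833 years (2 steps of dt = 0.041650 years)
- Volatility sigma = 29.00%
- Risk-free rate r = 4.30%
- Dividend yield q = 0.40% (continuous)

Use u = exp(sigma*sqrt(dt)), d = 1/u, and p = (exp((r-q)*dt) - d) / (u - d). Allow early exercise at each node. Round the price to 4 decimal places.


Answer: Price = V(0,0) = 0.0797

Derivation:
dt = T/N = 0.041650
u = exp(sigma*sqrt(dt)) = 1.060971; d = 1/u = 0.942533
p = (exp((r-q)*dt) - d) / (u - d) = 0.498934
Discount per step: exp(-r*dt) = 0.998211
Stock lattice S(k, i) with i counting down-moves:
  k=0: S(0,0) = 0.8800
  k=1: S(1,0) = 0.9337; S(1,1) = 0.8294
  k=2: S(2,0) = 0.9906; S(2,1) = 0.8800; S(2,2) = 0.7818
Terminal payoffs V(N, i) = max(S_T - K, 0):
  V(2,0) = 0.180580; V(2,1) = 0.070000; V(2,2) = 0.000000
Backward induction: V(k, i) = exp(-r*dt) * [p * V(k+1, i) + (1-p) * V(k+1, i+1)]; then take max(V_cont, immediate exercise) for American.
  V(1,0) = exp(-r*dt) * [p*0.180580 + (1-p)*0.070000] = 0.124948; exercise = 0.123654; V(1,0) = max -> 0.124948
  V(1,1) = exp(-r*dt) * [p*0.070000 + (1-p)*0.000000] = 0.034863; exercise = 0.019429; V(1,1) = max -> 0.034863
  V(0,0) = exp(-r*dt) * [p*0.124948 + (1-p)*0.034863] = 0.079667; exercise = 0.070000; V(0,0) = max -> 0.079667


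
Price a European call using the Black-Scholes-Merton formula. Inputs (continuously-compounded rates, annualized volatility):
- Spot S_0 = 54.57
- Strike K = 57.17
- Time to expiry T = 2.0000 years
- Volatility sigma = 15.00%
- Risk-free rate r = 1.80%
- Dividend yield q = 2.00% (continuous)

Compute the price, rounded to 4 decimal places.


d1 = (ln(S/K) + (r - q + 0.5*sigma^2) * T) / (sigma * sqrt(T)) = -0.13220542
d2 = d1 - sigma * sqrt(T) = -0.34433745
exp(-rT) = 0.96464029; exp(-qT) = 0.96078944
C = S_0 * exp(-qT) * N(d1) - K * exp(-rT) * N(d2)
N(d1) = 0.44741091; N(d2) = 0.36529626
C = 54.5700 * 0.96078944 * 0.44741091 - 57.1700 * 0.96464029 * 0.36529626 = 3.3123

Answer: Price = 3.3123


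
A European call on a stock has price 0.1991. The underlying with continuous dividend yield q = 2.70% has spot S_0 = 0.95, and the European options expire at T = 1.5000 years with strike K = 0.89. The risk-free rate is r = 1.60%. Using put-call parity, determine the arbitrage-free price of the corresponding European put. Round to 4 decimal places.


Put-call parity: C - P = S_0 * exp(-qT) - K * exp(-rT).
S_0 * exp(-qT) = 0.9500 * 0.96030916 = 0.91229371
K * exp(-rT) = 0.8900 * 0.97628571 = 0.86889428
P = C - S*exp(-qT) + K*exp(-rT)
P = 0.1991 - 0.91229371 + 0.86889428 = 0.1557

Answer: Put price = 0.1557


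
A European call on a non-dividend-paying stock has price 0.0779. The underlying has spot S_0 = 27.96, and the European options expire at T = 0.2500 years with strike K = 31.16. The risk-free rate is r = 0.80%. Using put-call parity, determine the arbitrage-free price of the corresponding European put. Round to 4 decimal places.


Put-call parity: C - P = S_0 * exp(-qT) - K * exp(-rT).
S_0 * exp(-qT) = 27.9600 * 1.00000000 = 27.96000000
K * exp(-rT) = 31.1600 * 0.99800200 = 31.09774228
P = C - S*exp(-qT) + K*exp(-rT)
P = 0.0779 - 27.96000000 + 31.09774228 = 3.2156

Answer: Put price = 3.2156


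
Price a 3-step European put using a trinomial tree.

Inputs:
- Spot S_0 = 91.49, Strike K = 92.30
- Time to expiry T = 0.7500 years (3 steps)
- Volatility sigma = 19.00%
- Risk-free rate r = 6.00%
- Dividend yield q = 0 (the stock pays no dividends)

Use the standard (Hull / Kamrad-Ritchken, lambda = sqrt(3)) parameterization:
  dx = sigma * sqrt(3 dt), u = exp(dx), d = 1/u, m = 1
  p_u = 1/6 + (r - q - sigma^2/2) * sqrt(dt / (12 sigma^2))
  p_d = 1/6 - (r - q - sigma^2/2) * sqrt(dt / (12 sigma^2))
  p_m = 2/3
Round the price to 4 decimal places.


dt = T/N = 0.250000; dx = sigma*sqrt(3*dt) = 0.164545
u = exp(dx) = 1.178856; d = 1/u = 0.848280
p_u = 0.198535, p_m = 0.666667, p_d = 0.134798
Discount per step: exp(-r*dt) = 0.985112
Stock lattice S(k, j) with j the centered position index:
  k=0: S(0,+0) = 91.4900
  k=1: S(1,-1) = 77.6091; S(1,+0) = 91.4900; S(1,+1) = 107.8536
  k=2: S(2,-2) = 65.8342; S(2,-1) = 77.6091; S(2,+0) = 91.4900; S(2,+1) = 107.8536; S(2,+2) = 127.1439
  k=3: S(3,-3) = 55.8458; S(3,-2) = 65.8342; S(3,-1) = 77.6091; S(3,+0) = 91.4900; S(3,+1) = 107.8536; S(3,+2) = 127.1439; S(3,+3) = 149.8844
Terminal payoffs V(N, j) = max(K - S_T, 0):
  V(3,-3) = 36.454151; V(3,-2) = 26.465763; V(3,-1) = 14.690887; V(3,+0) = 0.810000; V(3,+1) = 0.000000; V(3,+2) = 0.000000; V(3,+3) = 0.000000
Backward induction: V(k, j) = exp(-r*dt) * [p_u * V(k+1, j+1) + p_m * V(k+1, j) + p_d * V(k+1, j-1)]
  V(2,-2) = exp(-r*dt) * [p_u*14.690887 + p_m*26.465763 + p_d*36.454151] = 25.095193
  V(2,-1) = exp(-r*dt) * [p_u*0.810000 + p_m*14.690887 + p_d*26.465763] = 13.320962
  V(2,+0) = exp(-r*dt) * [p_u*0.000000 + p_m*0.810000 + p_d*14.690887] = 2.482786
  V(2,+1) = exp(-r*dt) * [p_u*0.000000 + p_m*0.000000 + p_d*0.810000] = 0.107561
  V(2,+2) = exp(-r*dt) * [p_u*0.000000 + p_m*0.000000 + p_d*0.000000] = 0.000000
  V(1,-1) = exp(-r*dt) * [p_u*2.482786 + p_m*13.320962 + p_d*25.095193] = 12.566437
  V(1,+0) = exp(-r*dt) * [p_u*0.107561 + p_m*2.482786 + p_d*13.320962] = 3.420496
  V(1,+1) = exp(-r*dt) * [p_u*0.000000 + p_m*0.107561 + p_d*2.482786] = 0.400333
  V(0,+0) = exp(-r*dt) * [p_u*0.400333 + p_m*3.420496 + p_d*12.566437] = 3.993395

Answer: Price = V(0,0) = 3.9934


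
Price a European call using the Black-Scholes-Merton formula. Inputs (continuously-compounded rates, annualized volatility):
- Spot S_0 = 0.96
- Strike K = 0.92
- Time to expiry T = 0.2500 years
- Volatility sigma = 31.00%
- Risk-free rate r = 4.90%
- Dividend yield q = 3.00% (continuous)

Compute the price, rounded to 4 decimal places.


Answer: Price = 0.0822

Derivation:
d1 = (ln(S/K) + (r - q + 0.5*sigma^2) * T) / (sigma * sqrt(T)) = 0.38272332
d2 = d1 - sigma * sqrt(T) = 0.22772332
exp(-rT) = 0.98782473; exp(-qT) = 0.99252805
C = S_0 * exp(-qT) * N(d1) - K * exp(-rT) * N(d2)
N(d1) = 0.64903754; N(d2) = 0.59006933
C = 0.9600 * 0.99252805 * 0.64903754 - 0.9200 * 0.98782473 * 0.59006933 = 0.0822


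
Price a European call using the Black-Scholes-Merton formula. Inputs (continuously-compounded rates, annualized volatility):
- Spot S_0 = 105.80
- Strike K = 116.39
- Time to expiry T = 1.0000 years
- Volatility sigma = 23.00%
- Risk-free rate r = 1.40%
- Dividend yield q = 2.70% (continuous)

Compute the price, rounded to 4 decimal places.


d1 = (ln(S/K) + (r - q + 0.5*sigma^2) * T) / (sigma * sqrt(T)) = -0.35628740
d2 = d1 - sigma * sqrt(T) = -0.58628740
exp(-rT) = 0.98609754; exp(-qT) = 0.97336124
C = S_0 * exp(-qT) * N(d1) - K * exp(-rT) * N(d2)
N(d1) = 0.36081267; N(d2) = 0.27884120
C = 105.8000 * 0.97336124 * 0.36081267 - 116.3900 * 0.98609754 * 0.27884120 = 5.1539

Answer: Price = 5.1539


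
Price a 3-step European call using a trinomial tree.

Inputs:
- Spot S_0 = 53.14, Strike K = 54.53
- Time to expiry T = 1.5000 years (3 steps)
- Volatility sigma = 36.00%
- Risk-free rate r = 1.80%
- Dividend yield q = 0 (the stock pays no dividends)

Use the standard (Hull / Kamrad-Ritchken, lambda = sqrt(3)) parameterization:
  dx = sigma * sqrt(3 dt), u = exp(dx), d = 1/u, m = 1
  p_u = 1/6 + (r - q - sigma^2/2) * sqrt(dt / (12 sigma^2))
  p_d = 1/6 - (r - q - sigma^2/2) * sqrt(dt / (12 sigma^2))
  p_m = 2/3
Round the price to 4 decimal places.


Answer: Price = V(0,0) = 8.6232

Derivation:
dt = T/N = 0.500000; dx = sigma*sqrt(3*dt) = 0.440908
u = exp(dx) = 1.554118; d = 1/u = 0.643452
p_u = 0.140131, p_m = 0.666667, p_d = 0.193203
Discount per step: exp(-r*dt) = 0.991040
Stock lattice S(k, j) with j the centered position index:
  k=0: S(0,+0) = 53.1400
  k=1: S(1,-1) = 34.1930; S(1,+0) = 53.1400; S(1,+1) = 82.5858
  k=2: S(2,-2) = 22.0016; S(2,-1) = 34.1930; S(2,+0) = 53.1400; S(2,+1) = 82.5858; S(2,+2) = 128.3481
  k=3: S(3,-3) = 14.1569; S(3,-2) = 22.0016; S(3,-1) = 34.1930; S(3,+0) = 53.1400; S(3,+1) = 82.5858; S(3,+2) = 128.3481; S(3,+3) = 199.4681
Terminal payoffs V(N, j) = max(S_T - K, 0):
  V(3,-3) = 0.000000; V(3,-2) = 0.000000; V(3,-1) = 0.000000; V(3,+0) = 0.000000; V(3,+1) = 28.055828; V(3,+2) = 73.818118; V(3,+3) = 144.938115
Backward induction: V(k, j) = exp(-r*dt) * [p_u * V(k+1, j+1) + p_m * V(k+1, j) + p_d * V(k+1, j-1)]
  V(2,-2) = exp(-r*dt) * [p_u*0.000000 + p_m*0.000000 + p_d*0.000000] = 0.000000
  V(2,-1) = exp(-r*dt) * [p_u*0.000000 + p_m*0.000000 + p_d*0.000000] = 0.000000
  V(2,+0) = exp(-r*dt) * [p_u*28.055828 + p_m*0.000000 + p_d*0.000000] = 3.896253
  V(2,+1) = exp(-r*dt) * [p_u*73.818118 + p_m*28.055828 + p_d*0.000000] = 28.787798
  V(2,+2) = exp(-r*dt) * [p_u*144.938115 + p_m*73.818118 + p_d*28.055828] = 74.271339
  V(1,-1) = exp(-r*dt) * [p_u*3.896253 + p_m*0.000000 + p_d*0.000000] = 0.541092
  V(1,+0) = exp(-r*dt) * [p_u*28.787798 + p_m*3.896253 + p_d*0.000000] = 6.572135
  V(1,+1) = exp(-r*dt) * [p_u*74.271339 + p_m*28.787798 + p_d*3.896253] = 30.080369
  V(0,+0) = exp(-r*dt) * [p_u*30.080369 + p_m*6.572135 + p_d*0.541092] = 8.623183
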